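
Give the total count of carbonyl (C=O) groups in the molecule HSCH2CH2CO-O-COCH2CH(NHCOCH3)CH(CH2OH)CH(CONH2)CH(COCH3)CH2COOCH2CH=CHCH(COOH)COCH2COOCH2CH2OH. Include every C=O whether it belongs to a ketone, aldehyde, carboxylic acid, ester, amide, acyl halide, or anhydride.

CH2CO-O-COCH2: anhydride, 2 C=O (running total 2).
CH(NHCOCH3): amide, 1 C=O (running total 3).
CH(CONH2): amide, 1 C=O (running total 4).
CH(COCH3): ketone, 1 C=O (running total 5).
CH2COOCH2: ester, 1 C=O (running total 6).
CH(COOH): carboxylic acid, 1 C=O (running total 7).
CO: ketone, 1 C=O (running total 8).
CH2COOCH2: ester, 1 C=O (running total 9).

9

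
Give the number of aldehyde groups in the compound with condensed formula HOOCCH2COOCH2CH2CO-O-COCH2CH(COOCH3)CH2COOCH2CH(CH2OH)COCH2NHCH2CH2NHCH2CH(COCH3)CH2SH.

Taking each segment in turn:
  HOOC: –COOH: carbonyl C bonded to –OH and C → carboxylic acid (the –OH is not a separate alcohol).
  CH2COOCH2: –C(=O)–O–C with C on the carbonyl side → ester.
  CH2CO-O-COCH2: two acyl groups sharing one oxygen, –C(=O)–O–C(=O)– → anhydride.
  CH(COOCH3): pendant –COOCH3: carbonyl C bonded to C and –OCH3 → ester.
  CH2COOCH2: –C(=O)–O–C with C on the carbonyl side → ester.
  CH(CH2OH): pendant –CH2OH on an sp³ backbone C → alcohol.
  CO: –C(=O)– with carbon on both sides → ketone.
  CH2NHCH2: C–N–C with sp³ carbons and no adjacent C=O → amine (secondary).
  CH2NHCH2: C–N–C with sp³ carbons and no adjacent C=O → amine (secondary).
  CH(COCH3): pendant –COCH3: carbonyl C bonded to two carbons → ketone.
  CH2SH: –SH on an sp³ carbon → thiol.
No segment is a aldehyde: HOOC is carboxylic acid, not aldehyde; CH2COOCH2 is ester, not aldehyde; CH(COOCH3) is ester, not aldehyde. → 0.

0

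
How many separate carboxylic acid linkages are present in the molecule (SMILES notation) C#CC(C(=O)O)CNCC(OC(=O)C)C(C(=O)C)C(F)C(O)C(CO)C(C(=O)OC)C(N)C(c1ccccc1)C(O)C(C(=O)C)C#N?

C≡C triple bond → alkyne.
pendant –COOH: carbonyl C bonded to C and –OH → carboxylic acid.
C–N–C with sp³ carbons and no adjacent C=O → amine (secondary).
pendant –OC(=O)CH3: an acyloxy group → ester.
pendant –COCH3: carbonyl C bonded to two carbons → ketone.
halogen on an sp³ carbon → alkyl halide.
–OH on an sp³ carbon → alcohol (secondary).
pendant –CH2OH on an sp³ backbone C → alcohol.
pendant –COOCH3: carbonyl C bonded to C and –OCH3 → ester.
–NH2 on an sp³ carbon with no adjacent C=O → amine.
pendant –C6H5: benzene ring → arene.
–OH on an sp³ carbon → alcohol (secondary).
pendant –COCH3: carbonyl C bonded to two carbons → ketone.
–C≡N: carbon triple-bonded to nitrogen → nitrile.
Carboxylic acid appears at: CH(COOH) → 1.

1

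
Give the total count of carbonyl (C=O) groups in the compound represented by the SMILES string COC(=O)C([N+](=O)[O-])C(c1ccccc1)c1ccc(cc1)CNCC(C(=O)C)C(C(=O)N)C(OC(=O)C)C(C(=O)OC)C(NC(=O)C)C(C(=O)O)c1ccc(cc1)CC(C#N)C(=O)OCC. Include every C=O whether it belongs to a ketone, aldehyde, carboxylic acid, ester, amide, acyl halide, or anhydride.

CH3OOC: ester, 1 C=O (running total 1).
CH(COCH3): ketone, 1 C=O (running total 2).
CH(CONH2): amide, 1 C=O (running total 3).
CH(OCOCH3): ester, 1 C=O (running total 4).
CH(COOCH3): ester, 1 C=O (running total 5).
CH(NHCOCH3): amide, 1 C=O (running total 6).
CH(COOH): carboxylic acid, 1 C=O (running total 7).
COOCH2CH3: ester, 1 C=O (running total 8).

8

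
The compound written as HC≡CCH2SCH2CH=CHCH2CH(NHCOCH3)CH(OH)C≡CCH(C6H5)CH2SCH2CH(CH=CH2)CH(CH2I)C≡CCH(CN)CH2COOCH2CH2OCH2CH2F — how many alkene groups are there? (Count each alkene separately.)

2

Taking each segment in turn:
  HC≡C: C≡C triple bond → alkyne.
  CH2SCH2: C–S–C linkage → sulfide (thioether).
  CH=CH: C=C double bond → alkene.
  CH(NHCOCH3): pendant –NHC(=O)CH3: N bonded to a carbonyl → amide (not amine).
  CH(OH): –OH on an sp³ carbon → alcohol (secondary).
  C≡C: C≡C triple bond → alkyne.
  CH(C6H5): pendant –C6H5: benzene ring → arene.
  CH2SCH2: C–S–C linkage → sulfide (thioether).
  CH(CH=CH2): pendant –CH=CH2: C=C double bond → alkene.
  CH(CH2I): pendant –CH2X: halogen on sp³ carbon → alkyl halide.
  C≡C: C≡C triple bond → alkyne.
  CH(CN): pendant –C≡N: nitrile.
  CH2COOCH2: –C(=O)–O–C with C on the carbonyl side → ester.
  CH2OCH2: C–O–C with sp³ carbons on both sides and no adjacent C=O → ether.
  CH2F: halogen on an sp³ carbon → alkyl halide.
Alkene appears at: CH=CH, CH(CH=CH2) → 2.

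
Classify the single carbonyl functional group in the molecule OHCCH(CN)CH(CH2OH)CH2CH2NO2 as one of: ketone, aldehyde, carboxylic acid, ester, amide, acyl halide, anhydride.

The carbonyl is in the OHC segment: terminal –CHO: carbonyl C bonded to H and C → aldehyde.

aldehyde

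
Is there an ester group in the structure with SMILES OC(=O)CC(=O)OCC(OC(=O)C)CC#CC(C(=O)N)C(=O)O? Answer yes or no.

–COOH: carbonyl C bonded to –OH and C → carboxylic acid (the –OH is not a separate alcohol).
–C(=O)–O–C with C on the carbonyl side → ester.
pendant –OC(=O)CH3: an acyloxy group → ester.
C≡C triple bond → alkyne.
pendant –CONH2: carbonyl C bonded to C and N → amide.
–COOH: carbonyl C bonded to –OH and C → carboxylic acid (the –OH is not a separate alcohol).
The CH2COOCH2 segment supplies the ester: –C(=O)–O–C with C on the carbonyl side → ester.

yes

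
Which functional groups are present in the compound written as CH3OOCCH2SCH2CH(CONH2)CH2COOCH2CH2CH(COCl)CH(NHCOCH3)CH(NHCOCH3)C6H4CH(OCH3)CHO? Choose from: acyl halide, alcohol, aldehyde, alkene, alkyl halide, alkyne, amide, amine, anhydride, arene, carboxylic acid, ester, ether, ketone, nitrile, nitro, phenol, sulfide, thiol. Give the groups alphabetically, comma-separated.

CH3O–C(=O)–: carbonyl C bonded to C and to –OCH3 → ester (not ketone + ether).
C–S–C linkage → sulfide (thioether).
pendant –CONH2: carbonyl C bonded to C and N → amide.
–C(=O)–O–C with C on the carbonyl side → ester.
pendant –C(=O)X: carbonyl C bonded to C and halogen → acyl halide.
pendant –NHC(=O)CH3: N bonded to a carbonyl → amide (not amine).
pendant –NHC(=O)CH3: N bonded to a carbonyl → amide (not amine).
para-disubstituted benzene ring → arene.
pendant –OCH3: C–O–C with sp³ C, no adjacent C=O → ether.
terminal –CHO: carbonyl C bonded to H and C → aldehyde.

acyl halide, aldehyde, amide, arene, ester, ether, sulfide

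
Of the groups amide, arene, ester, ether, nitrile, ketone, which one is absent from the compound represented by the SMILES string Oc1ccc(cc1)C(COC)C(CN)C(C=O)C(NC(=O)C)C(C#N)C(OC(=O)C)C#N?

amide: present (CH(NHCOCH3) — pendant –NHC(=O)CH3: N bonded to a carbonyl → amide (not amine)).
arene: present (HOC6H4 — –OH attached directly to an aromatic ring → phenol (not alcohol); the ring itself is an arene).
ester: present (CH(OCOCH3) — pendant –OC(=O)CH3: an acyloxy group → ester).
ether: present (CH(CH2OCH3) — pendant –CH2OCH3: C–O–C linkage → ether).
nitrile: present (CH(CN) — pendant –C≡N: nitrile).
ketone: absent. In CH(OCOCH3), the C=O is bonded to an –O–C group, which defines an ester, not a ketone. In CH(NHCOCH3), the C=O is bonded to nitrogen, which defines an amide, not a ketone. In CH(CHO), the carbonyl carbon carries an H, so it is an aldehyde, not a ketone.

ketone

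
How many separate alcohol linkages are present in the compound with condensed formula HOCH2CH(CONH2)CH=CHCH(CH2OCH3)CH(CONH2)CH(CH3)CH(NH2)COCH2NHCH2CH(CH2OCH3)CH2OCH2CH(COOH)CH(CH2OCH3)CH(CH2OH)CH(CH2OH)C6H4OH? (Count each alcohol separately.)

Taking each segment in turn:
  HOCH2: HO– on an sp³ carbon → alcohol.
  CH(CONH2): pendant –CONH2: carbonyl C bonded to C and N → amide.
  CH=CH: C=C double bond → alkene.
  CH(CH2OCH3): pendant –CH2OCH3: C–O–C linkage → ether.
  CH(CONH2): pendant –CONH2: carbonyl C bonded to C and N → amide.
  CH(NH2): –NH2 on an sp³ carbon with no adjacent C=O → amine.
  CO: –C(=O)– with carbon on both sides → ketone.
  CH2NHCH2: C–N–C with sp³ carbons and no adjacent C=O → amine (secondary).
  CH(CH2OCH3): pendant –CH2OCH3: C–O–C linkage → ether.
  CH2OCH2: C–O–C with sp³ carbons on both sides and no adjacent C=O → ether.
  CH(COOH): pendant –COOH: carbonyl C bonded to C and –OH → carboxylic acid.
  CH(CH2OCH3): pendant –CH2OCH3: C–O–C linkage → ether.
  CH(CH2OH): pendant –CH2OH on an sp³ backbone C → alcohol.
  CH(CH2OH): pendant –CH2OH on an sp³ backbone C → alcohol.
  C6H4OH: –OH attached directly to an aromatic ring → phenol (not alcohol); the ring itself is an arene.
Alcohol appears at: HOCH2, CH(CH2OH), CH(CH2OH) → 3.

3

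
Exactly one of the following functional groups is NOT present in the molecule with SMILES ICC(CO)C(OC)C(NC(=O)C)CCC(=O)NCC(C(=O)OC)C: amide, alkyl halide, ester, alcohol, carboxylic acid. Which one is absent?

carboxylic acid

alkyl halide: present (ICH2 — halogen on an sp³ carbon → alkyl halide).
ester: present (CH(COOCH3) — pendant –COOCH3: carbonyl C bonded to C and –OCH3 → ester).
amide: present (CH(NHCOCH3) — pendant –NHC(=O)CH3: N bonded to a carbonyl → amide (not amine)).
alcohol: present (CH(CH2OH) — pendant –CH2OH on an sp³ backbone C → alcohol).
carboxylic acid: absent. In CH(COOCH3), the acyl oxygen is bonded to carbon (–O–C), not to H, so this is an ester. In each of CH(NHCOCH3) and CH2CONHCH2, the carbonyl is bonded to nitrogen, not to –OH; that is an amide.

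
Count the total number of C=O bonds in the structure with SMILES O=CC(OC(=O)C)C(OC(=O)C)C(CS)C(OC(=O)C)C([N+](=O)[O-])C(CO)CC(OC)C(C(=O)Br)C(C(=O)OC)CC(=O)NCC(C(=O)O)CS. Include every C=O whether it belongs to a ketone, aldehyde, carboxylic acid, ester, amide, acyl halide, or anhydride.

8

OHC: aldehyde, 1 C=O (running total 1).
CH(OCOCH3): ester, 1 C=O (running total 2).
CH(OCOCH3): ester, 1 C=O (running total 3).
CH(OCOCH3): ester, 1 C=O (running total 4).
CH(COBr): acyl halide, 1 C=O (running total 5).
CH(COOCH3): ester, 1 C=O (running total 6).
CH2CONHCH2: amide, 1 C=O (running total 7).
CH(COOH): carboxylic acid, 1 C=O (running total 8).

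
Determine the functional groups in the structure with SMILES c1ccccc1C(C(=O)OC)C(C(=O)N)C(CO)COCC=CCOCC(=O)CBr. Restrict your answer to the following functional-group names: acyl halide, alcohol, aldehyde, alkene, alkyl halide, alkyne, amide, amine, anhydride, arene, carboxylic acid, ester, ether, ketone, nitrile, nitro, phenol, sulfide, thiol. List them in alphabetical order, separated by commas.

alcohol, alkene, alkyl halide, amide, arene, ester, ether, ketone

C6H5– phenyl ring → arene.
pendant –COOCH3: carbonyl C bonded to C and –OCH3 → ester.
pendant –CONH2: carbonyl C bonded to C and N → amide.
pendant –CH2OH on an sp³ backbone C → alcohol.
C–O–C with sp³ carbons on both sides and no adjacent C=O → ether.
C=C double bond → alkene.
C–O–C with sp³ carbons on both sides and no adjacent C=O → ether.
–C(=O)– with carbon on both sides → ketone.
halogen on an sp³ carbon → alkyl halide.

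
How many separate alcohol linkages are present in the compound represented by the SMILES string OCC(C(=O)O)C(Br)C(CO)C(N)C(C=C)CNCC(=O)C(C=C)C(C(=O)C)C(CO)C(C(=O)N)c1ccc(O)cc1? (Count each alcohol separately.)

Working along the chain:
  HOCH2: HO– on an sp³ carbon → alcohol.
  CH(COOH): pendant –COOH: carbonyl C bonded to C and –OH → carboxylic acid.
  CH(Br): halogen on an sp³ carbon → alkyl halide.
  CH(CH2OH): pendant –CH2OH on an sp³ backbone C → alcohol.
  CH(NH2): –NH2 on an sp³ carbon with no adjacent C=O → amine.
  CH(CH=CH2): pendant –CH=CH2: C=C double bond → alkene.
  CH2NHCH2: C–N–C with sp³ carbons and no adjacent C=O → amine (secondary).
  CO: –C(=O)– with carbon on both sides → ketone.
  CH(CH=CH2): pendant –CH=CH2: C=C double bond → alkene.
  CH(COCH3): pendant –COCH3: carbonyl C bonded to two carbons → ketone.
  CH(CH2OH): pendant –CH2OH on an sp³ backbone C → alcohol.
  CH(CONH2): pendant –CONH2: carbonyl C bonded to C and N → amide.
  C6H4OH: –OH attached directly to an aromatic ring → phenol (not alcohol); the ring itself is an arene.
Alcohol appears at: HOCH2, CH(CH2OH), CH(CH2OH) → 3.

3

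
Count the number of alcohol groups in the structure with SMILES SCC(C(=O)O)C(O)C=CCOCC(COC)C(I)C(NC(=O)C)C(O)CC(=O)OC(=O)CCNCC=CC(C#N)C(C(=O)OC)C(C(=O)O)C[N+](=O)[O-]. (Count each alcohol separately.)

–SH on an sp³ carbon → thiol.
pendant –COOH: carbonyl C bonded to C and –OH → carboxylic acid.
–OH on an sp³ carbon → alcohol (secondary).
C=C double bond → alkene.
C–O–C with sp³ carbons on both sides and no adjacent C=O → ether.
pendant –CH2OCH3: C–O–C linkage → ether.
halogen on an sp³ carbon → alkyl halide.
pendant –NHC(=O)CH3: N bonded to a carbonyl → amide (not amine).
–OH on an sp³ carbon → alcohol (secondary).
two acyl groups sharing one oxygen, –C(=O)–O–C(=O)– → anhydride.
C–N–C with sp³ carbons and no adjacent C=O → amine (secondary).
C=C double bond → alkene.
pendant –C≡N: nitrile.
pendant –COOCH3: carbonyl C bonded to C and –OCH3 → ester.
pendant –COOH: carbonyl C bonded to C and –OH → carboxylic acid.
–NO2 on carbon → nitro group.
Alcohol appears at: CH(OH), CH(OH) → 2.

2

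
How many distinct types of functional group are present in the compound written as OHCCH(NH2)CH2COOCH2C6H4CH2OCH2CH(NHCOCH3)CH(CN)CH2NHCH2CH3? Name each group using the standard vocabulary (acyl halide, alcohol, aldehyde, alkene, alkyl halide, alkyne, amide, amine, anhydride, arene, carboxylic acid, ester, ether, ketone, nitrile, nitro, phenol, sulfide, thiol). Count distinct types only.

Taking each segment in turn:
  OHC: terminal –CHO: carbonyl C bonded to H and C → aldehyde.
  CH(NH2): –NH2 on an sp³ carbon with no adjacent C=O → amine.
  CH2COOCH2: –C(=O)–O–C with C on the carbonyl side → ester.
  C6H4: para-disubstituted benzene ring → arene.
  CH2OCH2: C–O–C with sp³ carbons on both sides and no adjacent C=O → ether.
  CH(NHCOCH3): pendant –NHC(=O)CH3: N bonded to a carbonyl → amide (not amine).
  CH(CN): pendant –C≡N: nitrile.
  CH2NHCH2: C–N–C with sp³ carbons and no adjacent C=O → amine (secondary).
Distinct types present: aldehyde, amide, amine, arene, ester, ether, nitrile.

7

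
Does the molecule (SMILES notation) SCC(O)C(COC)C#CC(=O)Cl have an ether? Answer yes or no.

yes

Working along the chain:
  HSCH2: –SH on an sp³ carbon → thiol.
  CH(OH): –OH on an sp³ carbon → alcohol (secondary).
  CH(CH2OCH3): pendant –CH2OCH3: C–O–C linkage → ether.
  C≡C: C≡C triple bond → alkyne.
  COCl: –C(=O)Cl: carbonyl C bonded to C and to a halogen → acyl halide (not alkyl halide).
The CH(CH2OCH3) segment supplies the ether: pendant –CH2OCH3: C–O–C linkage → ether.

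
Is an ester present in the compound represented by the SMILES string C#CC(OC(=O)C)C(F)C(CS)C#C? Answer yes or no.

yes

C≡C triple bond → alkyne.
pendant –OC(=O)CH3: an acyloxy group → ester.
halogen on an sp³ carbon → alkyl halide.
pendant –CH2SH → thiol.
C≡C triple bond → alkyne.
The CH(OCOCH3) segment supplies the ester: pendant –OC(=O)CH3: an acyloxy group → ester.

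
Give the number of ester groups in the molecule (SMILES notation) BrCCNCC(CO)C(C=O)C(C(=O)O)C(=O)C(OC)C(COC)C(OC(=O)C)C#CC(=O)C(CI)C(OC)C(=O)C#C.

halogen on an sp³ carbon → alkyl halide.
C–N–C with sp³ carbons and no adjacent C=O → amine (secondary).
pendant –CH2OH on an sp³ backbone C → alcohol.
pendant –CHO: carbonyl C bonded to C and H → aldehyde.
pendant –COOH: carbonyl C bonded to C and –OH → carboxylic acid.
–C(=O)– with carbon on both sides → ketone.
pendant –OCH3: C–O–C with sp³ C, no adjacent C=O → ether.
pendant –CH2OCH3: C–O–C linkage → ether.
pendant –OC(=O)CH3: an acyloxy group → ester.
C≡C triple bond → alkyne.
–C(=O)– with carbon on both sides → ketone.
pendant –CH2X: halogen on sp³ carbon → alkyl halide.
pendant –OCH3: C–O–C with sp³ C, no adjacent C=O → ether.
–C(=O)– with carbon on both sides → ketone.
C≡C triple bond → alkyne.
Ester appears at: CH(OCOCH3) → 1.

1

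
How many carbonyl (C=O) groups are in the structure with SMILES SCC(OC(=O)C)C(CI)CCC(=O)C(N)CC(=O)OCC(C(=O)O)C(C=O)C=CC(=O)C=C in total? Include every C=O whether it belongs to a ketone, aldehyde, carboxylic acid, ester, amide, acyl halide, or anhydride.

6

CH(OCOCH3): ester, 1 C=O (running total 1).
CO: ketone, 1 C=O (running total 2).
CH2COOCH2: ester, 1 C=O (running total 3).
CH(COOH): carboxylic acid, 1 C=O (running total 4).
CH(CHO): aldehyde, 1 C=O (running total 5).
CO: ketone, 1 C=O (running total 6).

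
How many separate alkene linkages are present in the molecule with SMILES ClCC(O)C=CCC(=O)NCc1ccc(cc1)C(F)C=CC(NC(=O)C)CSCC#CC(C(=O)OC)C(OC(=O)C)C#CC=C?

Reading the structure from left to right:
  ClCH2: halogen on an sp³ carbon → alkyl halide.
  CH(OH): –OH on an sp³ carbon → alcohol (secondary).
  CH=CH: C=C double bond → alkene.
  CH2CONHCH2: –C(=O)–N– linkage → amide (the N is not an amine).
  C6H4: para-disubstituted benzene ring → arene.
  CH(F): halogen on an sp³ carbon → alkyl halide.
  CH=CH: C=C double bond → alkene.
  CH(NHCOCH3): pendant –NHC(=O)CH3: N bonded to a carbonyl → amide (not amine).
  CH2SCH2: C–S–C linkage → sulfide (thioether).
  C≡C: C≡C triple bond → alkyne.
  CH(COOCH3): pendant –COOCH3: carbonyl C bonded to C and –OCH3 → ester.
  CH(OCOCH3): pendant –OC(=O)CH3: an acyloxy group → ester.
  C≡C: C≡C triple bond → alkyne.
  CH=CH2: C=C double bond → alkene.
Alkene appears at: CH=CH, CH=CH, CH=CH2 → 3.

3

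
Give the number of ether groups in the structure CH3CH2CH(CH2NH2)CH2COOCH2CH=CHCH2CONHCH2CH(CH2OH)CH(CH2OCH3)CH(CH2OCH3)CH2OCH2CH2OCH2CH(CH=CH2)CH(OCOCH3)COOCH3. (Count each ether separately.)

Reading the structure from left to right:
  CH(CH2NH2): pendant –CH2NH2: N on sp³ C, no adjacent C=O → amine.
  CH2COOCH2: –C(=O)–O–C with C on the carbonyl side → ester.
  CH=CH: C=C double bond → alkene.
  CH2CONHCH2: –C(=O)–N– linkage → amide (the N is not an amine).
  CH(CH2OH): pendant –CH2OH on an sp³ backbone C → alcohol.
  CH(CH2OCH3): pendant –CH2OCH3: C–O–C linkage → ether.
  CH(CH2OCH3): pendant –CH2OCH3: C–O–C linkage → ether.
  CH2OCH2: C–O–C with sp³ carbons on both sides and no adjacent C=O → ether.
  CH2OCH2: C–O–C with sp³ carbons on both sides and no adjacent C=O → ether.
  CH(CH=CH2): pendant –CH=CH2: C=C double bond → alkene.
  CH(OCOCH3): pendant –OC(=O)CH3: an acyloxy group → ester.
  COOCH3: –C(=O)OCH3: carbonyl C bonded to C and to –OCH3 → ester (not ketone + ether).
Ether appears at: CH(CH2OCH3), CH(CH2OCH3), CH2OCH2, CH2OCH2 → 4.

4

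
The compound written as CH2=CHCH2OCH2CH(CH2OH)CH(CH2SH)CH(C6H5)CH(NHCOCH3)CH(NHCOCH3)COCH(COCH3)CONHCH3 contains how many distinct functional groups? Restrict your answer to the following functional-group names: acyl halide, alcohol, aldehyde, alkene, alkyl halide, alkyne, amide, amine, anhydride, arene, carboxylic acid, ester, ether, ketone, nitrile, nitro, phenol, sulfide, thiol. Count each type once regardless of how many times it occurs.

C=C double bond → alkene.
C–O–C with sp³ carbons on both sides and no adjacent C=O → ether.
pendant –CH2OH on an sp³ backbone C → alcohol.
pendant –CH2SH → thiol.
pendant –C6H5: benzene ring → arene.
pendant –NHC(=O)CH3: N bonded to a carbonyl → amide (not amine).
pendant –NHC(=O)CH3: N bonded to a carbonyl → amide (not amine).
–C(=O)– with carbon on both sides → ketone.
pendant –COCH3: carbonyl C bonded to two carbons → ketone.
–C(=O)NHCH3: carbonyl C bonded to C and to N → amide (the N is not an amine).
Distinct types present: alcohol, alkene, amide, arene, ether, ketone, thiol.

7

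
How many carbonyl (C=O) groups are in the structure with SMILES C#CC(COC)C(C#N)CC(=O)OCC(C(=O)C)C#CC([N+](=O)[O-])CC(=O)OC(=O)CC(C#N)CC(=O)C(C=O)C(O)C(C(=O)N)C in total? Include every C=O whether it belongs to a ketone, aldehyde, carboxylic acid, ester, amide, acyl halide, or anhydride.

7

CH2COOCH2: ester, 1 C=O (running total 1).
CH(COCH3): ketone, 1 C=O (running total 2).
CH2CO-O-COCH2: anhydride, 2 C=O (running total 4).
CO: ketone, 1 C=O (running total 5).
CH(CHO): aldehyde, 1 C=O (running total 6).
CH(CONH2): amide, 1 C=O (running total 7).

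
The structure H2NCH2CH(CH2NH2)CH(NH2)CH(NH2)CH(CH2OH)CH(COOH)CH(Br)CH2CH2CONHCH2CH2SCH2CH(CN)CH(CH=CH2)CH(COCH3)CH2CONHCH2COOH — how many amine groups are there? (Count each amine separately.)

Taking each segment in turn:
  H2NCH2: –NH2 on an sp³ carbon with no adjacent C=O → amine.
  CH(CH2NH2): pendant –CH2NH2: N on sp³ C, no adjacent C=O → amine.
  CH(NH2): –NH2 on an sp³ carbon with no adjacent C=O → amine.
  CH(NH2): –NH2 on an sp³ carbon with no adjacent C=O → amine.
  CH(CH2OH): pendant –CH2OH on an sp³ backbone C → alcohol.
  CH(COOH): pendant –COOH: carbonyl C bonded to C and –OH → carboxylic acid.
  CH(Br): halogen on an sp³ carbon → alkyl halide.
  CH2CONHCH2: –C(=O)–N– linkage → amide (the N is not an amine).
  CH2SCH2: C–S–C linkage → sulfide (thioether).
  CH(CN): pendant –C≡N: nitrile.
  CH(CH=CH2): pendant –CH=CH2: C=C double bond → alkene.
  CH(COCH3): pendant –COCH3: carbonyl C bonded to two carbons → ketone.
  CH2CONHCH2: –C(=O)–N– linkage → amide (the N is not an amine).
  COOH: –COOH: carbonyl C bonded to –OH and C → carboxylic acid (the –OH is not a separate alcohol).
Amine appears at: H2NCH2, CH(CH2NH2), CH(NH2), CH(NH2) → 4.

4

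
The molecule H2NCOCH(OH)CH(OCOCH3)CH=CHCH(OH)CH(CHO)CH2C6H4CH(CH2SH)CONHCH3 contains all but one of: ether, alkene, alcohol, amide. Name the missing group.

alcohol: present (CH(OH) — –OH on an sp³ carbon → alcohol (secondary)).
alkene: present (CH=CH — C=C double bond → alkene).
amide: present (H2NCO — –C(=O)NH2: carbonyl C bonded to C and to N → amide (the N is not a separate amine)).
ether: absent. In CH(OCOCH3), the C–O–C oxygen is adjacent to a C=O, so it belongs to an ester, not an ether.

ether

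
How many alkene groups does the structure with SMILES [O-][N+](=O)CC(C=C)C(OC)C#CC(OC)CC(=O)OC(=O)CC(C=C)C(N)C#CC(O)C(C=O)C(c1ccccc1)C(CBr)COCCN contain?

2

Taking each segment in turn:
  O2NCH2: –NO2 on carbon → nitro group.
  CH(CH=CH2): pendant –CH=CH2: C=C double bond → alkene.
  CH(OCH3): pendant –OCH3: C–O–C with sp³ C, no adjacent C=O → ether.
  C≡C: C≡C triple bond → alkyne.
  CH(OCH3): pendant –OCH3: C–O–C with sp³ C, no adjacent C=O → ether.
  CH2CO-O-COCH2: two acyl groups sharing one oxygen, –C(=O)–O–C(=O)– → anhydride.
  CH(CH=CH2): pendant –CH=CH2: C=C double bond → alkene.
  CH(NH2): –NH2 on an sp³ carbon with no adjacent C=O → amine.
  C≡C: C≡C triple bond → alkyne.
  CH(OH): –OH on an sp³ carbon → alcohol (secondary).
  CH(CHO): pendant –CHO: carbonyl C bonded to C and H → aldehyde.
  CH(C6H5): pendant –C6H5: benzene ring → arene.
  CH(CH2Br): pendant –CH2X: halogen on sp³ carbon → alkyl halide.
  CH2OCH2: C–O–C with sp³ carbons on both sides and no adjacent C=O → ether.
  CH2NH2: –NH2 on an sp³ carbon with no adjacent C=O → amine.
Alkene appears at: CH(CH=CH2), CH(CH=CH2) → 2.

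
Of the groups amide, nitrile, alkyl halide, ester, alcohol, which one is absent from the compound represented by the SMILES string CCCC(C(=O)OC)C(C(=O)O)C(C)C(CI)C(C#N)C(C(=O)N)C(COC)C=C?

amide: present (CH(CONH2) — pendant –CONH2: carbonyl C bonded to C and N → amide).
ester: present (CH(COOCH3) — pendant –COOCH3: carbonyl C bonded to C and –OCH3 → ester).
alkyl halide: present (CH(CH2I) — pendant –CH2X: halogen on sp³ carbon → alkyl halide).
nitrile: present (CH(CN) — pendant –C≡N: nitrile).
alcohol: absent. In CH(COOH), the –OH sits on a carbonyl carbon, making it part of a carboxylic acid, not an alcohol.

alcohol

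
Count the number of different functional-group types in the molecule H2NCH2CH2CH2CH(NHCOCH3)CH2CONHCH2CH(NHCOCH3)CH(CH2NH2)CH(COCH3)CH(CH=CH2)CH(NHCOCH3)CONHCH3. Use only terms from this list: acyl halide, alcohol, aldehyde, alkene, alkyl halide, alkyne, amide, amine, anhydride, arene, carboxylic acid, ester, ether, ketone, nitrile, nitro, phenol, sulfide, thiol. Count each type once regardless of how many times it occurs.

4

–NH2 on an sp³ carbon with no adjacent C=O → amine.
pendant –NHC(=O)CH3: N bonded to a carbonyl → amide (not amine).
–C(=O)–N– linkage → amide (the N is not an amine).
pendant –NHC(=O)CH3: N bonded to a carbonyl → amide (not amine).
pendant –CH2NH2: N on sp³ C, no adjacent C=O → amine.
pendant –COCH3: carbonyl C bonded to two carbons → ketone.
pendant –CH=CH2: C=C double bond → alkene.
pendant –NHC(=O)CH3: N bonded to a carbonyl → amide (not amine).
–C(=O)NHCH3: carbonyl C bonded to C and to N → amide (the N is not an amine).
Distinct types present: alkene, amide, amine, ketone.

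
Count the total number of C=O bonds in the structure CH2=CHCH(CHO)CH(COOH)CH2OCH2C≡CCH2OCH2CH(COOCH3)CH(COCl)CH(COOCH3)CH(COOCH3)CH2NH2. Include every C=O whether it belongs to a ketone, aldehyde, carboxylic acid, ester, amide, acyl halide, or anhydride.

CH(CHO): aldehyde, 1 C=O (running total 1).
CH(COOH): carboxylic acid, 1 C=O (running total 2).
CH(COOCH3): ester, 1 C=O (running total 3).
CH(COCl): acyl halide, 1 C=O (running total 4).
CH(COOCH3): ester, 1 C=O (running total 5).
CH(COOCH3): ester, 1 C=O (running total 6).

6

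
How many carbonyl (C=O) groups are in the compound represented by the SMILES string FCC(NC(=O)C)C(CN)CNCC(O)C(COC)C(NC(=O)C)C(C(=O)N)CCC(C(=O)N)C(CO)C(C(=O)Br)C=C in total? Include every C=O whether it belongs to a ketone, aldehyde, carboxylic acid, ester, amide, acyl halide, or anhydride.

5

CH(NHCOCH3): amide, 1 C=O (running total 1).
CH(NHCOCH3): amide, 1 C=O (running total 2).
CH(CONH2): amide, 1 C=O (running total 3).
CH(CONH2): amide, 1 C=O (running total 4).
CH(COBr): acyl halide, 1 C=O (running total 5).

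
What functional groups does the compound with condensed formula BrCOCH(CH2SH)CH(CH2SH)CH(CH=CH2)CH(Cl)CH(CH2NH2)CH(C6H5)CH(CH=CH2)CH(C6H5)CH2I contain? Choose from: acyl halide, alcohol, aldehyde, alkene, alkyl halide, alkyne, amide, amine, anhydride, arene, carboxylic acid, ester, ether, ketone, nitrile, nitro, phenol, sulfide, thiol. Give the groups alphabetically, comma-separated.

Reading the structure from left to right:
  BrCO: –C(=O)Br: carbonyl C bonded to C and to a halogen → acyl halide (not alkyl halide).
  CH(CH2SH): pendant –CH2SH → thiol.
  CH(CH2SH): pendant –CH2SH → thiol.
  CH(CH=CH2): pendant –CH=CH2: C=C double bond → alkene.
  CH(Cl): halogen on an sp³ carbon → alkyl halide.
  CH(CH2NH2): pendant –CH2NH2: N on sp³ C, no adjacent C=O → amine.
  CH(C6H5): pendant –C6H5: benzene ring → arene.
  CH(CH=CH2): pendant –CH=CH2: C=C double bond → alkene.
  CH(C6H5): pendant –C6H5: benzene ring → arene.
  CH2I: halogen on an sp³ carbon → alkyl halide.

acyl halide, alkene, alkyl halide, amine, arene, thiol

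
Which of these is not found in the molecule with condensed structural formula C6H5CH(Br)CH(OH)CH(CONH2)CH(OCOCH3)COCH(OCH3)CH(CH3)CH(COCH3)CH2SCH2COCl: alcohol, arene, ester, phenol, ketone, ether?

ketone: present (CO — –C(=O)– with carbon on both sides → ketone).
ether: present (CH(OCH3) — pendant –OCH3: C–O–C with sp³ C, no adjacent C=O → ether).
arene: present (C6H5 — C6H5– phenyl ring → arene).
ester: present (CH(OCOCH3) — pendant –OC(=O)CH3: an acyloxy group → ester).
alcohol: present (CH(OH) — –OH on an sp³ carbon → alcohol (secondary)).
phenol: absent. In CH(OH), the –OH is on an sp³ carbon, not on an aromatic ring, so it is an alcohol.

phenol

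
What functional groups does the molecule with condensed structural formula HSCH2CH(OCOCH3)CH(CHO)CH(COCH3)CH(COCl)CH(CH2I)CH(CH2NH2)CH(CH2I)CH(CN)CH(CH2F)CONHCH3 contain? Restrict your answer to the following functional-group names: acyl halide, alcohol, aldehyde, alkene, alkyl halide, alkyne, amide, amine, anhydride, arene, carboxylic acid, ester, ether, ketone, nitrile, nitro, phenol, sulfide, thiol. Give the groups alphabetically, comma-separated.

acyl halide, aldehyde, alkyl halide, amide, amine, ester, ketone, nitrile, thiol

–SH on an sp³ carbon → thiol.
pendant –OC(=O)CH3: an acyloxy group → ester.
pendant –CHO: carbonyl C bonded to C and H → aldehyde.
pendant –COCH3: carbonyl C bonded to two carbons → ketone.
pendant –C(=O)X: carbonyl C bonded to C and halogen → acyl halide.
pendant –CH2X: halogen on sp³ carbon → alkyl halide.
pendant –CH2NH2: N on sp³ C, no adjacent C=O → amine.
pendant –CH2X: halogen on sp³ carbon → alkyl halide.
pendant –C≡N: nitrile.
pendant –CH2X: halogen on sp³ carbon → alkyl halide.
–C(=O)NHCH3: carbonyl C bonded to C and to N → amide (the N is not an amine).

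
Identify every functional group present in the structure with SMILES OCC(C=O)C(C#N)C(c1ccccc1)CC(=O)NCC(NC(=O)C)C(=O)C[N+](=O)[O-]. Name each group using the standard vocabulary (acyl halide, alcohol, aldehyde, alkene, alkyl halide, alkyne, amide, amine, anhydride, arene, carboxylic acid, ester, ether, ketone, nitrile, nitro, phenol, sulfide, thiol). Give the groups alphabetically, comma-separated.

HO– on an sp³ carbon → alcohol.
pendant –CHO: carbonyl C bonded to C and H → aldehyde.
pendant –C≡N: nitrile.
pendant –C6H5: benzene ring → arene.
–C(=O)–N– linkage → amide (the N is not an amine).
pendant –NHC(=O)CH3: N bonded to a carbonyl → amide (not amine).
–C(=O)– with carbon on both sides → ketone.
–NO2 on carbon → nitro group.

alcohol, aldehyde, amide, arene, ketone, nitrile, nitro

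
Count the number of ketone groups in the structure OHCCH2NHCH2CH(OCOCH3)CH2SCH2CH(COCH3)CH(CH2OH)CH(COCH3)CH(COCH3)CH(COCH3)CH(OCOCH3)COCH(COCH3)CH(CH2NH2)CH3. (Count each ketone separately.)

6

Taking each segment in turn:
  OHC: terminal –CHO: carbonyl C bonded to H and C → aldehyde.
  CH2NHCH2: C–N–C with sp³ carbons and no adjacent C=O → amine (secondary).
  CH(OCOCH3): pendant –OC(=O)CH3: an acyloxy group → ester.
  CH2SCH2: C–S–C linkage → sulfide (thioether).
  CH(COCH3): pendant –COCH3: carbonyl C bonded to two carbons → ketone.
  CH(CH2OH): pendant –CH2OH on an sp³ backbone C → alcohol.
  CH(COCH3): pendant –COCH3: carbonyl C bonded to two carbons → ketone.
  CH(COCH3): pendant –COCH3: carbonyl C bonded to two carbons → ketone.
  CH(COCH3): pendant –COCH3: carbonyl C bonded to two carbons → ketone.
  CH(OCOCH3): pendant –OC(=O)CH3: an acyloxy group → ester.
  CO: –C(=O)– with carbon on both sides → ketone.
  CH(COCH3): pendant –COCH3: carbonyl C bonded to two carbons → ketone.
  CH(CH2NH2): pendant –CH2NH2: N on sp³ C, no adjacent C=O → amine.
Ketone appears at: CH(COCH3), CH(COCH3), CH(COCH3), CH(COCH3), CO, CH(COCH3) → 6.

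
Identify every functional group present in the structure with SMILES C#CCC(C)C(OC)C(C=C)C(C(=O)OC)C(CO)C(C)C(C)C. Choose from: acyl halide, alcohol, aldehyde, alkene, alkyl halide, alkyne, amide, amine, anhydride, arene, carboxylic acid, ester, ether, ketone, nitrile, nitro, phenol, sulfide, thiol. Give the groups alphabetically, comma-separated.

C≡C triple bond → alkyne.
pendant –OCH3: C–O–C with sp³ C, no adjacent C=O → ether.
pendant –CH=CH2: C=C double bond → alkene.
pendant –COOCH3: carbonyl C bonded to C and –OCH3 → ester.
pendant –CH2OH on an sp³ backbone C → alcohol.

alcohol, alkene, alkyne, ester, ether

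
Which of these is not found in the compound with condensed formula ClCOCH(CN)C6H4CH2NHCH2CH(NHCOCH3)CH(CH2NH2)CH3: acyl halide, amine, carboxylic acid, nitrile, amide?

acyl halide: present (ClCO — –C(=O)Cl: carbonyl C bonded to C and to a halogen → acyl halide (not alkyl halide)).
amide: present (CH(NHCOCH3) — pendant –NHC(=O)CH3: N bonded to a carbonyl → amide (not amine)).
amine: present (CH2NHCH2 — C–N–C with sp³ carbons and no adjacent C=O → amine (secondary)).
nitrile: present (CH(CN) — pendant –C≡N: nitrile).
carboxylic acid: absent. In CH(NHCOCH3), the carbonyl is bonded to nitrogen, not to –OH; that is an amide.

carboxylic acid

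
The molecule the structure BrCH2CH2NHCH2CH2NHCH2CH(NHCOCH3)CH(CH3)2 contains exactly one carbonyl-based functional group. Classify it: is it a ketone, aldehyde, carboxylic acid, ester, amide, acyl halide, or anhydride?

The carbonyl is in the CH(NHCOCH3) segment: pendant –NHC(=O)CH3: N bonded to a carbonyl → amide (not amine).

amide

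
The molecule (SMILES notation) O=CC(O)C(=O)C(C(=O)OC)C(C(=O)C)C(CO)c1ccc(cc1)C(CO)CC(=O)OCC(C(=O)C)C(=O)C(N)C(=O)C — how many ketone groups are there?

Working along the chain:
  OHC: terminal –CHO: carbonyl C bonded to H and C → aldehyde.
  CH(OH): –OH on an sp³ carbon → alcohol (secondary).
  CO: –C(=O)– with carbon on both sides → ketone.
  CH(COOCH3): pendant –COOCH3: carbonyl C bonded to C and –OCH3 → ester.
  CH(COCH3): pendant –COCH3: carbonyl C bonded to two carbons → ketone.
  CH(CH2OH): pendant –CH2OH on an sp³ backbone C → alcohol.
  C6H4: para-disubstituted benzene ring → arene.
  CH(CH2OH): pendant –CH2OH on an sp³ backbone C → alcohol.
  CH2COOCH2: –C(=O)–O–C with C on the carbonyl side → ester.
  CH(COCH3): pendant –COCH3: carbonyl C bonded to two carbons → ketone.
  CO: –C(=O)– with carbon on both sides → ketone.
  CH(NH2): –NH2 on an sp³ carbon with no adjacent C=O → amine.
  CO: –C(=O)– with carbon on both sides → ketone.
Ketone appears at: CO, CH(COCH3), CH(COCH3), CO, CO → 5.

5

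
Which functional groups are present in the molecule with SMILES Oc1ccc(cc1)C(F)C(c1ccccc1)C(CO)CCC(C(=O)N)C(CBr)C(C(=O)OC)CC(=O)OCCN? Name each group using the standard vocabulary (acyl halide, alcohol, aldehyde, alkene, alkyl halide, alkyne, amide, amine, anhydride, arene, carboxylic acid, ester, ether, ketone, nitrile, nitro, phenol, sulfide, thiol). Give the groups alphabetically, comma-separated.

Working along the chain:
  HOC6H4: –OH attached directly to an aromatic ring → phenol (not alcohol); the ring itself is an arene.
  CH(F): halogen on an sp³ carbon → alkyl halide.
  CH(C6H5): pendant –C6H5: benzene ring → arene.
  CH(CH2OH): pendant –CH2OH on an sp³ backbone C → alcohol.
  CH(CONH2): pendant –CONH2: carbonyl C bonded to C and N → amide.
  CH(CH2Br): pendant –CH2X: halogen on sp³ carbon → alkyl halide.
  CH(COOCH3): pendant –COOCH3: carbonyl C bonded to C and –OCH3 → ester.
  CH2COOCH2: –C(=O)–O–C with C on the carbonyl side → ester.
  CH2NH2: –NH2 on an sp³ carbon with no adjacent C=O → amine.

alcohol, alkyl halide, amide, amine, arene, ester, phenol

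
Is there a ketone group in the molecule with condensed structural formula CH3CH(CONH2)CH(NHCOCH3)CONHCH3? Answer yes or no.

no

Reading the structure from left to right:
  CH(CONH2): pendant –CONH2: carbonyl C bonded to C and N → amide.
  CH(NHCOCH3): pendant –NHC(=O)CH3: N bonded to a carbonyl → amide (not amine).
  CONHCH3: –C(=O)NHCH3: carbonyl C bonded to C and to N → amide (the N is not an amine).
In each of CH(CONH2), CH(NHCOCH3) and CONHCH3, the C=O is bonded to nitrogen, which defines an amide, not a ketone.
The groups actually present are: amide.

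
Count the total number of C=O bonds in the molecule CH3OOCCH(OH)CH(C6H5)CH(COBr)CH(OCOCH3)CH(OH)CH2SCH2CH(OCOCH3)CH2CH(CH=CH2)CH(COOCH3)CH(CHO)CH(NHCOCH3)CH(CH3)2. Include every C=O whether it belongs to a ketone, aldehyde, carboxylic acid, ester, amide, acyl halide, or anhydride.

7

CH3OOC: ester, 1 C=O (running total 1).
CH(COBr): acyl halide, 1 C=O (running total 2).
CH(OCOCH3): ester, 1 C=O (running total 3).
CH(OCOCH3): ester, 1 C=O (running total 4).
CH(COOCH3): ester, 1 C=O (running total 5).
CH(CHO): aldehyde, 1 C=O (running total 6).
CH(NHCOCH3): amide, 1 C=O (running total 7).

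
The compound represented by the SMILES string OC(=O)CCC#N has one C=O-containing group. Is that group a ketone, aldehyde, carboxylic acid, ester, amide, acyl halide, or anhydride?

The carbonyl is in the HOOC segment: –COOH: carbonyl C bonded to –OH and C → carboxylic acid (the –OH is not a separate alcohol).

carboxylic acid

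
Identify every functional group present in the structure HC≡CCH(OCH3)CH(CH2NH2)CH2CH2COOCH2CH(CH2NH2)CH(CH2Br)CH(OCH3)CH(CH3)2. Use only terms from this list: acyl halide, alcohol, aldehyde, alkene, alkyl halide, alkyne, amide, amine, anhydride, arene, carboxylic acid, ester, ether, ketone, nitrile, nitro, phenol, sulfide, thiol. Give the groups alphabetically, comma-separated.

Reading the structure from left to right:
  HC≡C: C≡C triple bond → alkyne.
  CH(OCH3): pendant –OCH3: C–O–C with sp³ C, no adjacent C=O → ether.
  CH(CH2NH2): pendant –CH2NH2: N on sp³ C, no adjacent C=O → amine.
  CH2COOCH2: –C(=O)–O–C with C on the carbonyl side → ester.
  CH(CH2NH2): pendant –CH2NH2: N on sp³ C, no adjacent C=O → amine.
  CH(CH2Br): pendant –CH2X: halogen on sp³ carbon → alkyl halide.
  CH(OCH3): pendant –OCH3: C–O–C with sp³ C, no adjacent C=O → ether.

alkyl halide, alkyne, amine, ester, ether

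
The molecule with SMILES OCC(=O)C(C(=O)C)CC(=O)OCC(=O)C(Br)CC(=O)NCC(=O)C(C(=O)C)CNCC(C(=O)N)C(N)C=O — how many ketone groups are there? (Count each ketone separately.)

Reading the structure from left to right:
  HOCH2: HO– on an sp³ carbon → alcohol.
  CO: –C(=O)– with carbon on both sides → ketone.
  CH(COCH3): pendant –COCH3: carbonyl C bonded to two carbons → ketone.
  CH2COOCH2: –C(=O)–O–C with C on the carbonyl side → ester.
  CO: –C(=O)– with carbon on both sides → ketone.
  CH(Br): halogen on an sp³ carbon → alkyl halide.
  CH2CONHCH2: –C(=O)–N– linkage → amide (the N is not an amine).
  CO: –C(=O)– with carbon on both sides → ketone.
  CH(COCH3): pendant –COCH3: carbonyl C bonded to two carbons → ketone.
  CH2NHCH2: C–N–C with sp³ carbons and no adjacent C=O → amine (secondary).
  CH(CONH2): pendant –CONH2: carbonyl C bonded to C and N → amide.
  CH(NH2): –NH2 on an sp³ carbon with no adjacent C=O → amine.
  CHO: terminal –CHO: carbonyl C bonded to H and C → aldehyde.
Ketone appears at: CO, CH(COCH3), CO, CO, CH(COCH3) → 5.

5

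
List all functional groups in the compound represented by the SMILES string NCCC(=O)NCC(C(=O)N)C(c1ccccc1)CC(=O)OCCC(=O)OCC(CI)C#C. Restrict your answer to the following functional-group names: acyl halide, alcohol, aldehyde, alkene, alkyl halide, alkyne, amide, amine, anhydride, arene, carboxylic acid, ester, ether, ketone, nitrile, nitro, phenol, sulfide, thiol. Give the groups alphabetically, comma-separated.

alkyl halide, alkyne, amide, amine, arene, ester

Reading the structure from left to right:
  H2NCH2: –NH2 on an sp³ carbon with no adjacent C=O → amine.
  CH2CONHCH2: –C(=O)–N– linkage → amide (the N is not an amine).
  CH(CONH2): pendant –CONH2: carbonyl C bonded to C and N → amide.
  CH(C6H5): pendant –C6H5: benzene ring → arene.
  CH2COOCH2: –C(=O)–O–C with C on the carbonyl side → ester.
  CH2COOCH2: –C(=O)–O–C with C on the carbonyl side → ester.
  CH(CH2I): pendant –CH2X: halogen on sp³ carbon → alkyl halide.
  C≡CH: C≡C triple bond → alkyne.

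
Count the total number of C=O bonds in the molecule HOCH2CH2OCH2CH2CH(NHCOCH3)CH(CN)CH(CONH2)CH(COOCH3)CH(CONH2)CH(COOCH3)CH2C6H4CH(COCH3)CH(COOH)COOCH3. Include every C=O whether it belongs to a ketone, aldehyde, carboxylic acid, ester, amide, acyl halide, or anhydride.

8

CH(NHCOCH3): amide, 1 C=O (running total 1).
CH(CONH2): amide, 1 C=O (running total 2).
CH(COOCH3): ester, 1 C=O (running total 3).
CH(CONH2): amide, 1 C=O (running total 4).
CH(COOCH3): ester, 1 C=O (running total 5).
CH(COCH3): ketone, 1 C=O (running total 6).
CH(COOH): carboxylic acid, 1 C=O (running total 7).
COOCH3: ester, 1 C=O (running total 8).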